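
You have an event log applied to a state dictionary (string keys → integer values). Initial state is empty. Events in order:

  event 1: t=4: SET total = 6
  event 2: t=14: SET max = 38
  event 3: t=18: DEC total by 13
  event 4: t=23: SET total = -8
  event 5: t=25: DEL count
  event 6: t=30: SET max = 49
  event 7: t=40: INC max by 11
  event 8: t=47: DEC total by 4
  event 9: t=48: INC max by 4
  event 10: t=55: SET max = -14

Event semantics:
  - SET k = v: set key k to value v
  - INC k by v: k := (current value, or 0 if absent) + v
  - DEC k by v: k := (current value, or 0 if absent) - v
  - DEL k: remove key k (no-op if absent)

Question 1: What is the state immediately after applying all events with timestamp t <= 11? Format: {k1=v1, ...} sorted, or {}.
Apply events with t <= 11 (1 events):
  after event 1 (t=4: SET total = 6): {total=6}

Answer: {total=6}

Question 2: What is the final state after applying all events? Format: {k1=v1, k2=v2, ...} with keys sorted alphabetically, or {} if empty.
  after event 1 (t=4: SET total = 6): {total=6}
  after event 2 (t=14: SET max = 38): {max=38, total=6}
  after event 3 (t=18: DEC total by 13): {max=38, total=-7}
  after event 4 (t=23: SET total = -8): {max=38, total=-8}
  after event 5 (t=25: DEL count): {max=38, total=-8}
  after event 6 (t=30: SET max = 49): {max=49, total=-8}
  after event 7 (t=40: INC max by 11): {max=60, total=-8}
  after event 8 (t=47: DEC total by 4): {max=60, total=-12}
  after event 9 (t=48: INC max by 4): {max=64, total=-12}
  after event 10 (t=55: SET max = -14): {max=-14, total=-12}

Answer: {max=-14, total=-12}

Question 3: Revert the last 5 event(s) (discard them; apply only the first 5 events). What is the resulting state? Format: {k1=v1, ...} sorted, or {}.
Answer: {max=38, total=-8}

Derivation:
Keep first 5 events (discard last 5):
  after event 1 (t=4: SET total = 6): {total=6}
  after event 2 (t=14: SET max = 38): {max=38, total=6}
  after event 3 (t=18: DEC total by 13): {max=38, total=-7}
  after event 4 (t=23: SET total = -8): {max=38, total=-8}
  after event 5 (t=25: DEL count): {max=38, total=-8}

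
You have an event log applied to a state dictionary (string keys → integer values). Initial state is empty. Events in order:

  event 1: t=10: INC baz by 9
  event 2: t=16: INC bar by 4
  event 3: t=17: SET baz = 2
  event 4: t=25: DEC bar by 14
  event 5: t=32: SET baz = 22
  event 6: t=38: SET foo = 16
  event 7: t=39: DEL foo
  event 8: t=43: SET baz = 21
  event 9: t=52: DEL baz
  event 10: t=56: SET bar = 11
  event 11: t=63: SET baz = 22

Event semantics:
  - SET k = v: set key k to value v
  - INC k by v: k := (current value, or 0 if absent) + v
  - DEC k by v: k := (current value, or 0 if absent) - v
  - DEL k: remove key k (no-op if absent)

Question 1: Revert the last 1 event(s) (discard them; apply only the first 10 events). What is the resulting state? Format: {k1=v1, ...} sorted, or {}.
Answer: {bar=11}

Derivation:
Keep first 10 events (discard last 1):
  after event 1 (t=10: INC baz by 9): {baz=9}
  after event 2 (t=16: INC bar by 4): {bar=4, baz=9}
  after event 3 (t=17: SET baz = 2): {bar=4, baz=2}
  after event 4 (t=25: DEC bar by 14): {bar=-10, baz=2}
  after event 5 (t=32: SET baz = 22): {bar=-10, baz=22}
  after event 6 (t=38: SET foo = 16): {bar=-10, baz=22, foo=16}
  after event 7 (t=39: DEL foo): {bar=-10, baz=22}
  after event 8 (t=43: SET baz = 21): {bar=-10, baz=21}
  after event 9 (t=52: DEL baz): {bar=-10}
  after event 10 (t=56: SET bar = 11): {bar=11}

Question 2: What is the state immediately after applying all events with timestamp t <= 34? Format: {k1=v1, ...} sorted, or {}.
Answer: {bar=-10, baz=22}

Derivation:
Apply events with t <= 34 (5 events):
  after event 1 (t=10: INC baz by 9): {baz=9}
  after event 2 (t=16: INC bar by 4): {bar=4, baz=9}
  after event 3 (t=17: SET baz = 2): {bar=4, baz=2}
  after event 4 (t=25: DEC bar by 14): {bar=-10, baz=2}
  after event 5 (t=32: SET baz = 22): {bar=-10, baz=22}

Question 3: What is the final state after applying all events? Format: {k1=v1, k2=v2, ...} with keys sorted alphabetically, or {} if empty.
  after event 1 (t=10: INC baz by 9): {baz=9}
  after event 2 (t=16: INC bar by 4): {bar=4, baz=9}
  after event 3 (t=17: SET baz = 2): {bar=4, baz=2}
  after event 4 (t=25: DEC bar by 14): {bar=-10, baz=2}
  after event 5 (t=32: SET baz = 22): {bar=-10, baz=22}
  after event 6 (t=38: SET foo = 16): {bar=-10, baz=22, foo=16}
  after event 7 (t=39: DEL foo): {bar=-10, baz=22}
  after event 8 (t=43: SET baz = 21): {bar=-10, baz=21}
  after event 9 (t=52: DEL baz): {bar=-10}
  after event 10 (t=56: SET bar = 11): {bar=11}
  after event 11 (t=63: SET baz = 22): {bar=11, baz=22}

Answer: {bar=11, baz=22}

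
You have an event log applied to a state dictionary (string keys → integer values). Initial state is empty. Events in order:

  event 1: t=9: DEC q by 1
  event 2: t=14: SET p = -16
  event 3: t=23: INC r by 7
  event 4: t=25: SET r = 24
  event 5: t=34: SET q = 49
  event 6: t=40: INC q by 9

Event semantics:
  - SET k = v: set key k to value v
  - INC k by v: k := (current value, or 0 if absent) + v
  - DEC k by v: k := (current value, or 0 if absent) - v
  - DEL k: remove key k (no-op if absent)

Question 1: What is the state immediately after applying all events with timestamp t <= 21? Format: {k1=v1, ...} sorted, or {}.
Answer: {p=-16, q=-1}

Derivation:
Apply events with t <= 21 (2 events):
  after event 1 (t=9: DEC q by 1): {q=-1}
  after event 2 (t=14: SET p = -16): {p=-16, q=-1}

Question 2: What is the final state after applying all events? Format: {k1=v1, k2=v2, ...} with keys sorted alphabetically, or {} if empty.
Answer: {p=-16, q=58, r=24}

Derivation:
  after event 1 (t=9: DEC q by 1): {q=-1}
  after event 2 (t=14: SET p = -16): {p=-16, q=-1}
  after event 3 (t=23: INC r by 7): {p=-16, q=-1, r=7}
  after event 4 (t=25: SET r = 24): {p=-16, q=-1, r=24}
  after event 5 (t=34: SET q = 49): {p=-16, q=49, r=24}
  after event 6 (t=40: INC q by 9): {p=-16, q=58, r=24}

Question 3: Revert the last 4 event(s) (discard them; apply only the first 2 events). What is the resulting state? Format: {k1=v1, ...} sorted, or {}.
Keep first 2 events (discard last 4):
  after event 1 (t=9: DEC q by 1): {q=-1}
  after event 2 (t=14: SET p = -16): {p=-16, q=-1}

Answer: {p=-16, q=-1}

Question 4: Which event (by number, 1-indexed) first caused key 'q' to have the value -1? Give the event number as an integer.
Answer: 1

Derivation:
Looking for first event where q becomes -1:
  event 1: q (absent) -> -1  <-- first match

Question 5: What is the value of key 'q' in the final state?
Track key 'q' through all 6 events:
  event 1 (t=9: DEC q by 1): q (absent) -> -1
  event 2 (t=14: SET p = -16): q unchanged
  event 3 (t=23: INC r by 7): q unchanged
  event 4 (t=25: SET r = 24): q unchanged
  event 5 (t=34: SET q = 49): q -1 -> 49
  event 6 (t=40: INC q by 9): q 49 -> 58
Final: q = 58

Answer: 58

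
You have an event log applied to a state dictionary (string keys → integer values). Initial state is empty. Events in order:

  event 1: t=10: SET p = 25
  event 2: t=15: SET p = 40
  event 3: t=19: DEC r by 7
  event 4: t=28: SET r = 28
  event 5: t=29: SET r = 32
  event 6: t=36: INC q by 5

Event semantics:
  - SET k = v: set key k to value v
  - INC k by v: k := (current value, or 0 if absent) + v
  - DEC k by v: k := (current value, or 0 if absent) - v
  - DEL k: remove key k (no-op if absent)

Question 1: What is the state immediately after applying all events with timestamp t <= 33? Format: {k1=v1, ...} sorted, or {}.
Apply events with t <= 33 (5 events):
  after event 1 (t=10: SET p = 25): {p=25}
  after event 2 (t=15: SET p = 40): {p=40}
  after event 3 (t=19: DEC r by 7): {p=40, r=-7}
  after event 4 (t=28: SET r = 28): {p=40, r=28}
  after event 5 (t=29: SET r = 32): {p=40, r=32}

Answer: {p=40, r=32}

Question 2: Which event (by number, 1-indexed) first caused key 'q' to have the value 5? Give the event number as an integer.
Looking for first event where q becomes 5:
  event 6: q (absent) -> 5  <-- first match

Answer: 6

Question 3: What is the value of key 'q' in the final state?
Track key 'q' through all 6 events:
  event 1 (t=10: SET p = 25): q unchanged
  event 2 (t=15: SET p = 40): q unchanged
  event 3 (t=19: DEC r by 7): q unchanged
  event 4 (t=28: SET r = 28): q unchanged
  event 5 (t=29: SET r = 32): q unchanged
  event 6 (t=36: INC q by 5): q (absent) -> 5
Final: q = 5

Answer: 5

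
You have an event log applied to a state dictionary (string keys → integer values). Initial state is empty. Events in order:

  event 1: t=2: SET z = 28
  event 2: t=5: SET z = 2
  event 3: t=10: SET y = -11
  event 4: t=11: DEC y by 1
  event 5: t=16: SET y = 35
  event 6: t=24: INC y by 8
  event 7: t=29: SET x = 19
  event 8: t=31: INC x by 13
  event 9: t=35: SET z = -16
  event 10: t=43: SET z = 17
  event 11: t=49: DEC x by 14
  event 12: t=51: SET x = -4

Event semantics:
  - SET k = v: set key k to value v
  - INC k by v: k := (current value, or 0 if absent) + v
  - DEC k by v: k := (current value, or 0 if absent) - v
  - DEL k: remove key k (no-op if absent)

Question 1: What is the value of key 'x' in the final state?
Answer: -4

Derivation:
Track key 'x' through all 12 events:
  event 1 (t=2: SET z = 28): x unchanged
  event 2 (t=5: SET z = 2): x unchanged
  event 3 (t=10: SET y = -11): x unchanged
  event 4 (t=11: DEC y by 1): x unchanged
  event 5 (t=16: SET y = 35): x unchanged
  event 6 (t=24: INC y by 8): x unchanged
  event 7 (t=29: SET x = 19): x (absent) -> 19
  event 8 (t=31: INC x by 13): x 19 -> 32
  event 9 (t=35: SET z = -16): x unchanged
  event 10 (t=43: SET z = 17): x unchanged
  event 11 (t=49: DEC x by 14): x 32 -> 18
  event 12 (t=51: SET x = -4): x 18 -> -4
Final: x = -4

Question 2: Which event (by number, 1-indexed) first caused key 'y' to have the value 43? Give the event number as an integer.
Answer: 6

Derivation:
Looking for first event where y becomes 43:
  event 3: y = -11
  event 4: y = -12
  event 5: y = 35
  event 6: y 35 -> 43  <-- first match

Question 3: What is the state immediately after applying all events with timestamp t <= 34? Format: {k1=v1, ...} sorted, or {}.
Answer: {x=32, y=43, z=2}

Derivation:
Apply events with t <= 34 (8 events):
  after event 1 (t=2: SET z = 28): {z=28}
  after event 2 (t=5: SET z = 2): {z=2}
  after event 3 (t=10: SET y = -11): {y=-11, z=2}
  after event 4 (t=11: DEC y by 1): {y=-12, z=2}
  after event 5 (t=16: SET y = 35): {y=35, z=2}
  after event 6 (t=24: INC y by 8): {y=43, z=2}
  after event 7 (t=29: SET x = 19): {x=19, y=43, z=2}
  after event 8 (t=31: INC x by 13): {x=32, y=43, z=2}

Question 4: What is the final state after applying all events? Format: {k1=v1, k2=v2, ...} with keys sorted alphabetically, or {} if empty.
Answer: {x=-4, y=43, z=17}

Derivation:
  after event 1 (t=2: SET z = 28): {z=28}
  after event 2 (t=5: SET z = 2): {z=2}
  after event 3 (t=10: SET y = -11): {y=-11, z=2}
  after event 4 (t=11: DEC y by 1): {y=-12, z=2}
  after event 5 (t=16: SET y = 35): {y=35, z=2}
  after event 6 (t=24: INC y by 8): {y=43, z=2}
  after event 7 (t=29: SET x = 19): {x=19, y=43, z=2}
  after event 8 (t=31: INC x by 13): {x=32, y=43, z=2}
  after event 9 (t=35: SET z = -16): {x=32, y=43, z=-16}
  after event 10 (t=43: SET z = 17): {x=32, y=43, z=17}
  after event 11 (t=49: DEC x by 14): {x=18, y=43, z=17}
  after event 12 (t=51: SET x = -4): {x=-4, y=43, z=17}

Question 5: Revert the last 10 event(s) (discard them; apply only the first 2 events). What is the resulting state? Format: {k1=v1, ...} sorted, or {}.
Answer: {z=2}

Derivation:
Keep first 2 events (discard last 10):
  after event 1 (t=2: SET z = 28): {z=28}
  after event 2 (t=5: SET z = 2): {z=2}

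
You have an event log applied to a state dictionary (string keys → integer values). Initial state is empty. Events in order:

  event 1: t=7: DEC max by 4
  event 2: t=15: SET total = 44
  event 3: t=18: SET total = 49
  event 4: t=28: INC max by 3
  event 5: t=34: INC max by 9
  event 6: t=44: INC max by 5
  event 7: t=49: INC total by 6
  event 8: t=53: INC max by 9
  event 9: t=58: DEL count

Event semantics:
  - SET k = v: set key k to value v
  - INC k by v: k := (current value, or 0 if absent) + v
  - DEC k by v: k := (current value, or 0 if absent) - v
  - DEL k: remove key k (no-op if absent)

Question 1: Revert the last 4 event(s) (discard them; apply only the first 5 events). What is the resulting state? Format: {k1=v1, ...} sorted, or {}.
Keep first 5 events (discard last 4):
  after event 1 (t=7: DEC max by 4): {max=-4}
  after event 2 (t=15: SET total = 44): {max=-4, total=44}
  after event 3 (t=18: SET total = 49): {max=-4, total=49}
  after event 4 (t=28: INC max by 3): {max=-1, total=49}
  after event 5 (t=34: INC max by 9): {max=8, total=49}

Answer: {max=8, total=49}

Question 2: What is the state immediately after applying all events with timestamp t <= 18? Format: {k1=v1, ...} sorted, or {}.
Answer: {max=-4, total=49}

Derivation:
Apply events with t <= 18 (3 events):
  after event 1 (t=7: DEC max by 4): {max=-4}
  after event 2 (t=15: SET total = 44): {max=-4, total=44}
  after event 3 (t=18: SET total = 49): {max=-4, total=49}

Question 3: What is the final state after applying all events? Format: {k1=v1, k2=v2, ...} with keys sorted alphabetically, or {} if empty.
  after event 1 (t=7: DEC max by 4): {max=-4}
  after event 2 (t=15: SET total = 44): {max=-4, total=44}
  after event 3 (t=18: SET total = 49): {max=-4, total=49}
  after event 4 (t=28: INC max by 3): {max=-1, total=49}
  after event 5 (t=34: INC max by 9): {max=8, total=49}
  after event 6 (t=44: INC max by 5): {max=13, total=49}
  after event 7 (t=49: INC total by 6): {max=13, total=55}
  after event 8 (t=53: INC max by 9): {max=22, total=55}
  after event 9 (t=58: DEL count): {max=22, total=55}

Answer: {max=22, total=55}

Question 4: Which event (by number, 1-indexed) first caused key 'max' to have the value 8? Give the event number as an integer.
Looking for first event where max becomes 8:
  event 1: max = -4
  event 2: max = -4
  event 3: max = -4
  event 4: max = -1
  event 5: max -1 -> 8  <-- first match

Answer: 5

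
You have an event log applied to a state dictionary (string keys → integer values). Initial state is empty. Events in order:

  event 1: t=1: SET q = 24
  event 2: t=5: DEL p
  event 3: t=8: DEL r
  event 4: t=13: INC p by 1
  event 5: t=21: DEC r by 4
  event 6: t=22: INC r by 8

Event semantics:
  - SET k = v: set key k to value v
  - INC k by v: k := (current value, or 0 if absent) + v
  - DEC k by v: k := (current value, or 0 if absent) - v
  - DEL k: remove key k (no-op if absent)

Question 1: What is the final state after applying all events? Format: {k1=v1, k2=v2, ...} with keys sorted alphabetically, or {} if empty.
Answer: {p=1, q=24, r=4}

Derivation:
  after event 1 (t=1: SET q = 24): {q=24}
  after event 2 (t=5: DEL p): {q=24}
  after event 3 (t=8: DEL r): {q=24}
  after event 4 (t=13: INC p by 1): {p=1, q=24}
  after event 5 (t=21: DEC r by 4): {p=1, q=24, r=-4}
  after event 6 (t=22: INC r by 8): {p=1, q=24, r=4}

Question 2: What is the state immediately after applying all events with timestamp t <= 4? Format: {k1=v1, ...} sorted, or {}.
Apply events with t <= 4 (1 events):
  after event 1 (t=1: SET q = 24): {q=24}

Answer: {q=24}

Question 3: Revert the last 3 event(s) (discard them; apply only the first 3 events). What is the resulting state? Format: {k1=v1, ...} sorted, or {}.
Keep first 3 events (discard last 3):
  after event 1 (t=1: SET q = 24): {q=24}
  after event 2 (t=5: DEL p): {q=24}
  after event 3 (t=8: DEL r): {q=24}

Answer: {q=24}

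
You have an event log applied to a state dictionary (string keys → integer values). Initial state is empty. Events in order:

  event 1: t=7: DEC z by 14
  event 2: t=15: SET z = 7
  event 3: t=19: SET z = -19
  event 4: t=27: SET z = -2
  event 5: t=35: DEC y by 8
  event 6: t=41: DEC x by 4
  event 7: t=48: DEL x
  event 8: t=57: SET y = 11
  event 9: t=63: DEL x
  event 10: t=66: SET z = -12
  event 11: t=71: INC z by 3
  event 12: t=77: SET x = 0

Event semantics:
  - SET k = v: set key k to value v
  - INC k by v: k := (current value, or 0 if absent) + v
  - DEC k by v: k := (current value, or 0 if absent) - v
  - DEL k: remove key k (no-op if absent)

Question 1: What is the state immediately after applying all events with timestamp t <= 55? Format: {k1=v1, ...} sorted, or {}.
Apply events with t <= 55 (7 events):
  after event 1 (t=7: DEC z by 14): {z=-14}
  after event 2 (t=15: SET z = 7): {z=7}
  after event 3 (t=19: SET z = -19): {z=-19}
  after event 4 (t=27: SET z = -2): {z=-2}
  after event 5 (t=35: DEC y by 8): {y=-8, z=-2}
  after event 6 (t=41: DEC x by 4): {x=-4, y=-8, z=-2}
  after event 7 (t=48: DEL x): {y=-8, z=-2}

Answer: {y=-8, z=-2}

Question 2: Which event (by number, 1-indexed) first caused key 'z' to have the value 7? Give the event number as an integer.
Looking for first event where z becomes 7:
  event 1: z = -14
  event 2: z -14 -> 7  <-- first match

Answer: 2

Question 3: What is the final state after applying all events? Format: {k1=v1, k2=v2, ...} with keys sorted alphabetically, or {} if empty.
  after event 1 (t=7: DEC z by 14): {z=-14}
  after event 2 (t=15: SET z = 7): {z=7}
  after event 3 (t=19: SET z = -19): {z=-19}
  after event 4 (t=27: SET z = -2): {z=-2}
  after event 5 (t=35: DEC y by 8): {y=-8, z=-2}
  after event 6 (t=41: DEC x by 4): {x=-4, y=-8, z=-2}
  after event 7 (t=48: DEL x): {y=-8, z=-2}
  after event 8 (t=57: SET y = 11): {y=11, z=-2}
  after event 9 (t=63: DEL x): {y=11, z=-2}
  after event 10 (t=66: SET z = -12): {y=11, z=-12}
  after event 11 (t=71: INC z by 3): {y=11, z=-9}
  after event 12 (t=77: SET x = 0): {x=0, y=11, z=-9}

Answer: {x=0, y=11, z=-9}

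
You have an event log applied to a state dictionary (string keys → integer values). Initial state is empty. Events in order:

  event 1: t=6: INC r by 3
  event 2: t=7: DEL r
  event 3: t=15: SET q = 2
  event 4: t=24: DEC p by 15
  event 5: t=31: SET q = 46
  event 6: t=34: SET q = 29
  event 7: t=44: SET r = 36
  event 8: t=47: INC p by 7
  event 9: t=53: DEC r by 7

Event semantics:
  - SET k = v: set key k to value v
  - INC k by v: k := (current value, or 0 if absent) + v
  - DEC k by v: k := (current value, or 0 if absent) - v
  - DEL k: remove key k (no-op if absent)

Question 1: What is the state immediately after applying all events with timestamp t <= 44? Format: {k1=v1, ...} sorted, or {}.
Apply events with t <= 44 (7 events):
  after event 1 (t=6: INC r by 3): {r=3}
  after event 2 (t=7: DEL r): {}
  after event 3 (t=15: SET q = 2): {q=2}
  after event 4 (t=24: DEC p by 15): {p=-15, q=2}
  after event 5 (t=31: SET q = 46): {p=-15, q=46}
  after event 6 (t=34: SET q = 29): {p=-15, q=29}
  after event 7 (t=44: SET r = 36): {p=-15, q=29, r=36}

Answer: {p=-15, q=29, r=36}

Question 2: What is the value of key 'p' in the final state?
Track key 'p' through all 9 events:
  event 1 (t=6: INC r by 3): p unchanged
  event 2 (t=7: DEL r): p unchanged
  event 3 (t=15: SET q = 2): p unchanged
  event 4 (t=24: DEC p by 15): p (absent) -> -15
  event 5 (t=31: SET q = 46): p unchanged
  event 6 (t=34: SET q = 29): p unchanged
  event 7 (t=44: SET r = 36): p unchanged
  event 8 (t=47: INC p by 7): p -15 -> -8
  event 9 (t=53: DEC r by 7): p unchanged
Final: p = -8

Answer: -8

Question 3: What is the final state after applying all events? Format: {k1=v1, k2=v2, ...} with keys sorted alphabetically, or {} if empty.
Answer: {p=-8, q=29, r=29}

Derivation:
  after event 1 (t=6: INC r by 3): {r=3}
  after event 2 (t=7: DEL r): {}
  after event 3 (t=15: SET q = 2): {q=2}
  after event 4 (t=24: DEC p by 15): {p=-15, q=2}
  after event 5 (t=31: SET q = 46): {p=-15, q=46}
  after event 6 (t=34: SET q = 29): {p=-15, q=29}
  after event 7 (t=44: SET r = 36): {p=-15, q=29, r=36}
  after event 8 (t=47: INC p by 7): {p=-8, q=29, r=36}
  after event 9 (t=53: DEC r by 7): {p=-8, q=29, r=29}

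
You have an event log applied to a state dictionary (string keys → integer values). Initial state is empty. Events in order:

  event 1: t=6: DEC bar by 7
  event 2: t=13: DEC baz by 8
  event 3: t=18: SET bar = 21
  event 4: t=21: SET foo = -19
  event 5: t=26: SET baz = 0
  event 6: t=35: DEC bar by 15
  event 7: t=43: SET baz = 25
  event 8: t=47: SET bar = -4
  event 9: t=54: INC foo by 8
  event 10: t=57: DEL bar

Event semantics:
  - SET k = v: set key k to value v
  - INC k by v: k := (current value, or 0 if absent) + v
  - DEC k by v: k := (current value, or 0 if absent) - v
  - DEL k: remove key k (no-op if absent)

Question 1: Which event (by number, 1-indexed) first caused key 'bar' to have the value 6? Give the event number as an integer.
Answer: 6

Derivation:
Looking for first event where bar becomes 6:
  event 1: bar = -7
  event 2: bar = -7
  event 3: bar = 21
  event 4: bar = 21
  event 5: bar = 21
  event 6: bar 21 -> 6  <-- first match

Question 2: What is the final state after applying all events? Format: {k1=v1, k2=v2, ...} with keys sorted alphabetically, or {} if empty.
Answer: {baz=25, foo=-11}

Derivation:
  after event 1 (t=6: DEC bar by 7): {bar=-7}
  after event 2 (t=13: DEC baz by 8): {bar=-7, baz=-8}
  after event 3 (t=18: SET bar = 21): {bar=21, baz=-8}
  after event 4 (t=21: SET foo = -19): {bar=21, baz=-8, foo=-19}
  after event 5 (t=26: SET baz = 0): {bar=21, baz=0, foo=-19}
  after event 6 (t=35: DEC bar by 15): {bar=6, baz=0, foo=-19}
  after event 7 (t=43: SET baz = 25): {bar=6, baz=25, foo=-19}
  after event 8 (t=47: SET bar = -4): {bar=-4, baz=25, foo=-19}
  after event 9 (t=54: INC foo by 8): {bar=-4, baz=25, foo=-11}
  after event 10 (t=57: DEL bar): {baz=25, foo=-11}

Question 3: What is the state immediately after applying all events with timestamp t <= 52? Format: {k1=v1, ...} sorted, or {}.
Apply events with t <= 52 (8 events):
  after event 1 (t=6: DEC bar by 7): {bar=-7}
  after event 2 (t=13: DEC baz by 8): {bar=-7, baz=-8}
  after event 3 (t=18: SET bar = 21): {bar=21, baz=-8}
  after event 4 (t=21: SET foo = -19): {bar=21, baz=-8, foo=-19}
  after event 5 (t=26: SET baz = 0): {bar=21, baz=0, foo=-19}
  after event 6 (t=35: DEC bar by 15): {bar=6, baz=0, foo=-19}
  after event 7 (t=43: SET baz = 25): {bar=6, baz=25, foo=-19}
  after event 8 (t=47: SET bar = -4): {bar=-4, baz=25, foo=-19}

Answer: {bar=-4, baz=25, foo=-19}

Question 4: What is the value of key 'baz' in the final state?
Answer: 25

Derivation:
Track key 'baz' through all 10 events:
  event 1 (t=6: DEC bar by 7): baz unchanged
  event 2 (t=13: DEC baz by 8): baz (absent) -> -8
  event 3 (t=18: SET bar = 21): baz unchanged
  event 4 (t=21: SET foo = -19): baz unchanged
  event 5 (t=26: SET baz = 0): baz -8 -> 0
  event 6 (t=35: DEC bar by 15): baz unchanged
  event 7 (t=43: SET baz = 25): baz 0 -> 25
  event 8 (t=47: SET bar = -4): baz unchanged
  event 9 (t=54: INC foo by 8): baz unchanged
  event 10 (t=57: DEL bar): baz unchanged
Final: baz = 25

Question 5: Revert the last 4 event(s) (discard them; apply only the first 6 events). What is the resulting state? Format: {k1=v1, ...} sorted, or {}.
Keep first 6 events (discard last 4):
  after event 1 (t=6: DEC bar by 7): {bar=-7}
  after event 2 (t=13: DEC baz by 8): {bar=-7, baz=-8}
  after event 3 (t=18: SET bar = 21): {bar=21, baz=-8}
  after event 4 (t=21: SET foo = -19): {bar=21, baz=-8, foo=-19}
  after event 5 (t=26: SET baz = 0): {bar=21, baz=0, foo=-19}
  after event 6 (t=35: DEC bar by 15): {bar=6, baz=0, foo=-19}

Answer: {bar=6, baz=0, foo=-19}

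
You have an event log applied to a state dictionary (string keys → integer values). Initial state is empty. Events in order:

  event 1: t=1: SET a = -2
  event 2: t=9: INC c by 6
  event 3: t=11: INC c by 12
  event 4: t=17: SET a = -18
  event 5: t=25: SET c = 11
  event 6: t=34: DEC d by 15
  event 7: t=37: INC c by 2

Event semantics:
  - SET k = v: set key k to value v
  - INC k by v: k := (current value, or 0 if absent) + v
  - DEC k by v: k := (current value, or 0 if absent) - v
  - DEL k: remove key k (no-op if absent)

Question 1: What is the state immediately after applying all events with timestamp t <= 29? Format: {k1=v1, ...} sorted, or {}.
Apply events with t <= 29 (5 events):
  after event 1 (t=1: SET a = -2): {a=-2}
  after event 2 (t=9: INC c by 6): {a=-2, c=6}
  after event 3 (t=11: INC c by 12): {a=-2, c=18}
  after event 4 (t=17: SET a = -18): {a=-18, c=18}
  after event 5 (t=25: SET c = 11): {a=-18, c=11}

Answer: {a=-18, c=11}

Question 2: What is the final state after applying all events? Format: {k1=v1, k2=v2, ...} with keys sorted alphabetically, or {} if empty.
  after event 1 (t=1: SET a = -2): {a=-2}
  after event 2 (t=9: INC c by 6): {a=-2, c=6}
  after event 3 (t=11: INC c by 12): {a=-2, c=18}
  after event 4 (t=17: SET a = -18): {a=-18, c=18}
  after event 5 (t=25: SET c = 11): {a=-18, c=11}
  after event 6 (t=34: DEC d by 15): {a=-18, c=11, d=-15}
  after event 7 (t=37: INC c by 2): {a=-18, c=13, d=-15}

Answer: {a=-18, c=13, d=-15}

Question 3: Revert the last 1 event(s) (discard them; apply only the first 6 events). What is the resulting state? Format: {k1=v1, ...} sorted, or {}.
Answer: {a=-18, c=11, d=-15}

Derivation:
Keep first 6 events (discard last 1):
  after event 1 (t=1: SET a = -2): {a=-2}
  after event 2 (t=9: INC c by 6): {a=-2, c=6}
  after event 3 (t=11: INC c by 12): {a=-2, c=18}
  after event 4 (t=17: SET a = -18): {a=-18, c=18}
  after event 5 (t=25: SET c = 11): {a=-18, c=11}
  after event 6 (t=34: DEC d by 15): {a=-18, c=11, d=-15}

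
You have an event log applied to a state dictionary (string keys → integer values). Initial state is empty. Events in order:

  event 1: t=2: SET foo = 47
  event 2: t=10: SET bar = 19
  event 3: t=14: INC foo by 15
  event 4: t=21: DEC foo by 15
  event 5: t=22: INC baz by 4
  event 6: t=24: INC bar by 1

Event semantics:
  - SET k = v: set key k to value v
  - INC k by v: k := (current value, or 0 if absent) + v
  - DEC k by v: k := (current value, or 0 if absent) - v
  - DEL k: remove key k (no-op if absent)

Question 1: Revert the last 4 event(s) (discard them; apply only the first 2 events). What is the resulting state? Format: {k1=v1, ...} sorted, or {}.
Keep first 2 events (discard last 4):
  after event 1 (t=2: SET foo = 47): {foo=47}
  after event 2 (t=10: SET bar = 19): {bar=19, foo=47}

Answer: {bar=19, foo=47}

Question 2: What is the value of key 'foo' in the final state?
Track key 'foo' through all 6 events:
  event 1 (t=2: SET foo = 47): foo (absent) -> 47
  event 2 (t=10: SET bar = 19): foo unchanged
  event 3 (t=14: INC foo by 15): foo 47 -> 62
  event 4 (t=21: DEC foo by 15): foo 62 -> 47
  event 5 (t=22: INC baz by 4): foo unchanged
  event 6 (t=24: INC bar by 1): foo unchanged
Final: foo = 47

Answer: 47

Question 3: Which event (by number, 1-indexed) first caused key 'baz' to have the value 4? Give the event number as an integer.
Answer: 5

Derivation:
Looking for first event where baz becomes 4:
  event 5: baz (absent) -> 4  <-- first match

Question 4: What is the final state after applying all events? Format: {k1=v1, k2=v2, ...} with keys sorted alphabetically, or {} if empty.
  after event 1 (t=2: SET foo = 47): {foo=47}
  after event 2 (t=10: SET bar = 19): {bar=19, foo=47}
  after event 3 (t=14: INC foo by 15): {bar=19, foo=62}
  after event 4 (t=21: DEC foo by 15): {bar=19, foo=47}
  after event 5 (t=22: INC baz by 4): {bar=19, baz=4, foo=47}
  after event 6 (t=24: INC bar by 1): {bar=20, baz=4, foo=47}

Answer: {bar=20, baz=4, foo=47}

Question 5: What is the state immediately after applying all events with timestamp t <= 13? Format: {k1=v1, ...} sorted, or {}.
Apply events with t <= 13 (2 events):
  after event 1 (t=2: SET foo = 47): {foo=47}
  after event 2 (t=10: SET bar = 19): {bar=19, foo=47}

Answer: {bar=19, foo=47}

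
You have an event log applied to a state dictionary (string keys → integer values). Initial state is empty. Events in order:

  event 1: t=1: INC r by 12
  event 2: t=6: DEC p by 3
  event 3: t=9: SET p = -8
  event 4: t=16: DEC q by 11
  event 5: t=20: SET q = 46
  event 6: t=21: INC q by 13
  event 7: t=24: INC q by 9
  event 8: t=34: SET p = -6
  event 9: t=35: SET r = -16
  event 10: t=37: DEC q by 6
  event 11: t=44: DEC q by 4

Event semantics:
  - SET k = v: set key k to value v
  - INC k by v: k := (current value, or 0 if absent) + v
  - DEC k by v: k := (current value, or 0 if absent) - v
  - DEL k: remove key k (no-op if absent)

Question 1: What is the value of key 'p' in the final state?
Track key 'p' through all 11 events:
  event 1 (t=1: INC r by 12): p unchanged
  event 2 (t=6: DEC p by 3): p (absent) -> -3
  event 3 (t=9: SET p = -8): p -3 -> -8
  event 4 (t=16: DEC q by 11): p unchanged
  event 5 (t=20: SET q = 46): p unchanged
  event 6 (t=21: INC q by 13): p unchanged
  event 7 (t=24: INC q by 9): p unchanged
  event 8 (t=34: SET p = -6): p -8 -> -6
  event 9 (t=35: SET r = -16): p unchanged
  event 10 (t=37: DEC q by 6): p unchanged
  event 11 (t=44: DEC q by 4): p unchanged
Final: p = -6

Answer: -6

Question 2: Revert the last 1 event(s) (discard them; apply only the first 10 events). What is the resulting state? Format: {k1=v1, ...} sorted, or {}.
Answer: {p=-6, q=62, r=-16}

Derivation:
Keep first 10 events (discard last 1):
  after event 1 (t=1: INC r by 12): {r=12}
  after event 2 (t=6: DEC p by 3): {p=-3, r=12}
  after event 3 (t=9: SET p = -8): {p=-8, r=12}
  after event 4 (t=16: DEC q by 11): {p=-8, q=-11, r=12}
  after event 5 (t=20: SET q = 46): {p=-8, q=46, r=12}
  after event 6 (t=21: INC q by 13): {p=-8, q=59, r=12}
  after event 7 (t=24: INC q by 9): {p=-8, q=68, r=12}
  after event 8 (t=34: SET p = -6): {p=-6, q=68, r=12}
  after event 9 (t=35: SET r = -16): {p=-6, q=68, r=-16}
  after event 10 (t=37: DEC q by 6): {p=-6, q=62, r=-16}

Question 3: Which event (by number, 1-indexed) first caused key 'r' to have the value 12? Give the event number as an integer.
Answer: 1

Derivation:
Looking for first event where r becomes 12:
  event 1: r (absent) -> 12  <-- first match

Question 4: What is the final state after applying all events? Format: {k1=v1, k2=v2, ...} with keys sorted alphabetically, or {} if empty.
Answer: {p=-6, q=58, r=-16}

Derivation:
  after event 1 (t=1: INC r by 12): {r=12}
  after event 2 (t=6: DEC p by 3): {p=-3, r=12}
  after event 3 (t=9: SET p = -8): {p=-8, r=12}
  after event 4 (t=16: DEC q by 11): {p=-8, q=-11, r=12}
  after event 5 (t=20: SET q = 46): {p=-8, q=46, r=12}
  after event 6 (t=21: INC q by 13): {p=-8, q=59, r=12}
  after event 7 (t=24: INC q by 9): {p=-8, q=68, r=12}
  after event 8 (t=34: SET p = -6): {p=-6, q=68, r=12}
  after event 9 (t=35: SET r = -16): {p=-6, q=68, r=-16}
  after event 10 (t=37: DEC q by 6): {p=-6, q=62, r=-16}
  after event 11 (t=44: DEC q by 4): {p=-6, q=58, r=-16}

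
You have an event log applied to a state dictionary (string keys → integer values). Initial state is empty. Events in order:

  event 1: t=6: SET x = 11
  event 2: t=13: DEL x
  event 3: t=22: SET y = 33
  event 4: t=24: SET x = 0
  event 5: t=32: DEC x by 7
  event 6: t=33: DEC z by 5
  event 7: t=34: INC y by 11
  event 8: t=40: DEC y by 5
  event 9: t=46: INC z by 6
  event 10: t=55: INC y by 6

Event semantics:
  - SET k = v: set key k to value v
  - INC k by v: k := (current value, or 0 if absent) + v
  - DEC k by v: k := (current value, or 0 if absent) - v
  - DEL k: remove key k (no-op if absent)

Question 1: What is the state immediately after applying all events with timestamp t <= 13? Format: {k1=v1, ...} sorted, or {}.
Answer: {}

Derivation:
Apply events with t <= 13 (2 events):
  after event 1 (t=6: SET x = 11): {x=11}
  after event 2 (t=13: DEL x): {}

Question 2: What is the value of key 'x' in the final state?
Answer: -7

Derivation:
Track key 'x' through all 10 events:
  event 1 (t=6: SET x = 11): x (absent) -> 11
  event 2 (t=13: DEL x): x 11 -> (absent)
  event 3 (t=22: SET y = 33): x unchanged
  event 4 (t=24: SET x = 0): x (absent) -> 0
  event 5 (t=32: DEC x by 7): x 0 -> -7
  event 6 (t=33: DEC z by 5): x unchanged
  event 7 (t=34: INC y by 11): x unchanged
  event 8 (t=40: DEC y by 5): x unchanged
  event 9 (t=46: INC z by 6): x unchanged
  event 10 (t=55: INC y by 6): x unchanged
Final: x = -7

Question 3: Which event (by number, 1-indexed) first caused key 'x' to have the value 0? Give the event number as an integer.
Answer: 4

Derivation:
Looking for first event where x becomes 0:
  event 1: x = 11
  event 2: x = (absent)
  event 4: x (absent) -> 0  <-- first match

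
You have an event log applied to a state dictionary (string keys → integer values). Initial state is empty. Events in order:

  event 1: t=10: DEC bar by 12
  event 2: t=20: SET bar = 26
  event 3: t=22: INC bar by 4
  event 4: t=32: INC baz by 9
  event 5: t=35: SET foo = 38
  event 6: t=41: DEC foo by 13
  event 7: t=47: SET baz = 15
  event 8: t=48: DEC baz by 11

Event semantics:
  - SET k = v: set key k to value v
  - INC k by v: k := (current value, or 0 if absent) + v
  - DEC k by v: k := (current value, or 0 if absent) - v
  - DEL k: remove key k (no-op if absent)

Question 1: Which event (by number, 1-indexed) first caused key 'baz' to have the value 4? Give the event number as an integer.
Looking for first event where baz becomes 4:
  event 4: baz = 9
  event 5: baz = 9
  event 6: baz = 9
  event 7: baz = 15
  event 8: baz 15 -> 4  <-- first match

Answer: 8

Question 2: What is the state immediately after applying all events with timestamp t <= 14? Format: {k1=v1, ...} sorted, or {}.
Answer: {bar=-12}

Derivation:
Apply events with t <= 14 (1 events):
  after event 1 (t=10: DEC bar by 12): {bar=-12}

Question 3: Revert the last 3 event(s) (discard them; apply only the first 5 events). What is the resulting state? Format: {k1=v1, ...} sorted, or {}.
Answer: {bar=30, baz=9, foo=38}

Derivation:
Keep first 5 events (discard last 3):
  after event 1 (t=10: DEC bar by 12): {bar=-12}
  after event 2 (t=20: SET bar = 26): {bar=26}
  after event 3 (t=22: INC bar by 4): {bar=30}
  after event 4 (t=32: INC baz by 9): {bar=30, baz=9}
  after event 5 (t=35: SET foo = 38): {bar=30, baz=9, foo=38}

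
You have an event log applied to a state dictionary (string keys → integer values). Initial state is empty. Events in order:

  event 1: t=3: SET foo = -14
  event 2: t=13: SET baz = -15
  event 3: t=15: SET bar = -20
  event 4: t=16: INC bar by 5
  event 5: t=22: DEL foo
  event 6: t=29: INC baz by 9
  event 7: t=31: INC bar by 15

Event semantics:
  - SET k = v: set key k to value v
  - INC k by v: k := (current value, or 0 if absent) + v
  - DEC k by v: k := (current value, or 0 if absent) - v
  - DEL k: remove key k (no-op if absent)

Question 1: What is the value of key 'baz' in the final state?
Track key 'baz' through all 7 events:
  event 1 (t=3: SET foo = -14): baz unchanged
  event 2 (t=13: SET baz = -15): baz (absent) -> -15
  event 3 (t=15: SET bar = -20): baz unchanged
  event 4 (t=16: INC bar by 5): baz unchanged
  event 5 (t=22: DEL foo): baz unchanged
  event 6 (t=29: INC baz by 9): baz -15 -> -6
  event 7 (t=31: INC bar by 15): baz unchanged
Final: baz = -6

Answer: -6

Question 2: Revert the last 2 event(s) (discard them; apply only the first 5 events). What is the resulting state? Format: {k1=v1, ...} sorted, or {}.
Keep first 5 events (discard last 2):
  after event 1 (t=3: SET foo = -14): {foo=-14}
  after event 2 (t=13: SET baz = -15): {baz=-15, foo=-14}
  after event 3 (t=15: SET bar = -20): {bar=-20, baz=-15, foo=-14}
  after event 4 (t=16: INC bar by 5): {bar=-15, baz=-15, foo=-14}
  after event 5 (t=22: DEL foo): {bar=-15, baz=-15}

Answer: {bar=-15, baz=-15}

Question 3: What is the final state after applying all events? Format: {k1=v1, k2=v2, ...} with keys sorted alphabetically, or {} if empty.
Answer: {bar=0, baz=-6}

Derivation:
  after event 1 (t=3: SET foo = -14): {foo=-14}
  after event 2 (t=13: SET baz = -15): {baz=-15, foo=-14}
  after event 3 (t=15: SET bar = -20): {bar=-20, baz=-15, foo=-14}
  after event 4 (t=16: INC bar by 5): {bar=-15, baz=-15, foo=-14}
  after event 5 (t=22: DEL foo): {bar=-15, baz=-15}
  after event 6 (t=29: INC baz by 9): {bar=-15, baz=-6}
  after event 7 (t=31: INC bar by 15): {bar=0, baz=-6}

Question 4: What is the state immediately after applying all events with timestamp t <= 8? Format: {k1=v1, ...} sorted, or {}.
Answer: {foo=-14}

Derivation:
Apply events with t <= 8 (1 events):
  after event 1 (t=3: SET foo = -14): {foo=-14}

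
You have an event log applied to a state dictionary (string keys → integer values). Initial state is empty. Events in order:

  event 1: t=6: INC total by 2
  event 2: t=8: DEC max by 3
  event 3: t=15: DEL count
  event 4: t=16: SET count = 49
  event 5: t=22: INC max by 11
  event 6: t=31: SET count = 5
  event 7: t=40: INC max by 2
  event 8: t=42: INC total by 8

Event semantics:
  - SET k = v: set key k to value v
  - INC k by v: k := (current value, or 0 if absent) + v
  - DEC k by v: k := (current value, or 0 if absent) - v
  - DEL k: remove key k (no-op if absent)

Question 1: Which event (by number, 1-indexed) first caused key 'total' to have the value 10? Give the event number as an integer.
Looking for first event where total becomes 10:
  event 1: total = 2
  event 2: total = 2
  event 3: total = 2
  event 4: total = 2
  event 5: total = 2
  event 6: total = 2
  event 7: total = 2
  event 8: total 2 -> 10  <-- first match

Answer: 8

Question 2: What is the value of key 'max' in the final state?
Answer: 10

Derivation:
Track key 'max' through all 8 events:
  event 1 (t=6: INC total by 2): max unchanged
  event 2 (t=8: DEC max by 3): max (absent) -> -3
  event 3 (t=15: DEL count): max unchanged
  event 4 (t=16: SET count = 49): max unchanged
  event 5 (t=22: INC max by 11): max -3 -> 8
  event 6 (t=31: SET count = 5): max unchanged
  event 7 (t=40: INC max by 2): max 8 -> 10
  event 8 (t=42: INC total by 8): max unchanged
Final: max = 10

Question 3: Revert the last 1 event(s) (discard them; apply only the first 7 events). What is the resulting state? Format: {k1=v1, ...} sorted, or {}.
Keep first 7 events (discard last 1):
  after event 1 (t=6: INC total by 2): {total=2}
  after event 2 (t=8: DEC max by 3): {max=-3, total=2}
  after event 3 (t=15: DEL count): {max=-3, total=2}
  after event 4 (t=16: SET count = 49): {count=49, max=-3, total=2}
  after event 5 (t=22: INC max by 11): {count=49, max=8, total=2}
  after event 6 (t=31: SET count = 5): {count=5, max=8, total=2}
  after event 7 (t=40: INC max by 2): {count=5, max=10, total=2}

Answer: {count=5, max=10, total=2}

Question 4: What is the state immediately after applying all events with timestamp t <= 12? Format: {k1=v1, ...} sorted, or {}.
Answer: {max=-3, total=2}

Derivation:
Apply events with t <= 12 (2 events):
  after event 1 (t=6: INC total by 2): {total=2}
  after event 2 (t=8: DEC max by 3): {max=-3, total=2}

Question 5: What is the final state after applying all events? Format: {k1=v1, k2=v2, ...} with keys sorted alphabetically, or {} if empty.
Answer: {count=5, max=10, total=10}

Derivation:
  after event 1 (t=6: INC total by 2): {total=2}
  after event 2 (t=8: DEC max by 3): {max=-3, total=2}
  after event 3 (t=15: DEL count): {max=-3, total=2}
  after event 4 (t=16: SET count = 49): {count=49, max=-3, total=2}
  after event 5 (t=22: INC max by 11): {count=49, max=8, total=2}
  after event 6 (t=31: SET count = 5): {count=5, max=8, total=2}
  after event 7 (t=40: INC max by 2): {count=5, max=10, total=2}
  after event 8 (t=42: INC total by 8): {count=5, max=10, total=10}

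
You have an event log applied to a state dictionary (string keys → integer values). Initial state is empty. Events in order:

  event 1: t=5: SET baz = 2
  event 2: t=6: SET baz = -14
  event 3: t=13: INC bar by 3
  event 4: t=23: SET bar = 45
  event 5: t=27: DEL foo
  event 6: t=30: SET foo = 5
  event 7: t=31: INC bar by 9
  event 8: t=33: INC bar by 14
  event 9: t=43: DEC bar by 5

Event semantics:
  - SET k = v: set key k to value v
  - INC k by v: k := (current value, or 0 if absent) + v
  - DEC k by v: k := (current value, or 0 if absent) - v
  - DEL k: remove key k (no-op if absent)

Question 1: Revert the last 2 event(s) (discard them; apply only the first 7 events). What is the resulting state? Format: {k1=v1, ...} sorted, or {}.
Answer: {bar=54, baz=-14, foo=5}

Derivation:
Keep first 7 events (discard last 2):
  after event 1 (t=5: SET baz = 2): {baz=2}
  after event 2 (t=6: SET baz = -14): {baz=-14}
  after event 3 (t=13: INC bar by 3): {bar=3, baz=-14}
  after event 4 (t=23: SET bar = 45): {bar=45, baz=-14}
  after event 5 (t=27: DEL foo): {bar=45, baz=-14}
  after event 6 (t=30: SET foo = 5): {bar=45, baz=-14, foo=5}
  after event 7 (t=31: INC bar by 9): {bar=54, baz=-14, foo=5}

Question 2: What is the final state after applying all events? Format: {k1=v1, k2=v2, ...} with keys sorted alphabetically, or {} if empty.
Answer: {bar=63, baz=-14, foo=5}

Derivation:
  after event 1 (t=5: SET baz = 2): {baz=2}
  after event 2 (t=6: SET baz = -14): {baz=-14}
  after event 3 (t=13: INC bar by 3): {bar=3, baz=-14}
  after event 4 (t=23: SET bar = 45): {bar=45, baz=-14}
  after event 5 (t=27: DEL foo): {bar=45, baz=-14}
  after event 6 (t=30: SET foo = 5): {bar=45, baz=-14, foo=5}
  after event 7 (t=31: INC bar by 9): {bar=54, baz=-14, foo=5}
  after event 8 (t=33: INC bar by 14): {bar=68, baz=-14, foo=5}
  after event 9 (t=43: DEC bar by 5): {bar=63, baz=-14, foo=5}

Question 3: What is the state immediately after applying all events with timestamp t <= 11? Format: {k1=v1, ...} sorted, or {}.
Apply events with t <= 11 (2 events):
  after event 1 (t=5: SET baz = 2): {baz=2}
  after event 2 (t=6: SET baz = -14): {baz=-14}

Answer: {baz=-14}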